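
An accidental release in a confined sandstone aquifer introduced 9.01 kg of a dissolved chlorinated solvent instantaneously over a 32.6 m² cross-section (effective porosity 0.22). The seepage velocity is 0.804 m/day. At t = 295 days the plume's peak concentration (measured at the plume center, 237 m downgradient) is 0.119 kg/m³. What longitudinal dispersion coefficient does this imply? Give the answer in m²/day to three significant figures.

At the plume center C_max = M/(n_e·A·√(4πDt)), so D = M²/(4πt·(n_e·A·C_max)²).
n_e·A·C_max = 0.22 × 32.6 × 0.119 = 0.8535 kg/m.
D = 9.01²/(4π × 295 × 0.8535²) = 0.0301 m²/day.

0.0301 m²/day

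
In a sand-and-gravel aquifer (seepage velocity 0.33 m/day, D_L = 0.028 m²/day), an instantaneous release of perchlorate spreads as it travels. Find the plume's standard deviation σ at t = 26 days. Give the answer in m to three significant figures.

1.21 m

Dispersive spreading gives a Gaussian with σ² = 2Dt; advection only shifts the center.
σ = √(2 × 0.028 × 26) = 1.21 m.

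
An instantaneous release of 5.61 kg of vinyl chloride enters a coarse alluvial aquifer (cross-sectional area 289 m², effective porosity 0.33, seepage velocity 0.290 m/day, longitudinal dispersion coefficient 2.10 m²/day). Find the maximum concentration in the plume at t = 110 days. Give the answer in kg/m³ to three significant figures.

The peak of an instantaneous 1D plume sits at x = vt; there the Gaussian factor is 1 and C_max = M/(n_e·A·√(4πDt)), where n_e·A is the pore area the mass is dissolved in.
√(4πDt) = √(4π × 2.10 × 110) = 53.88 m, so C_max = 5.61/(0.33 × 289 × 53.88) = 0.00109 kg/m³.

0.00109 kg/m³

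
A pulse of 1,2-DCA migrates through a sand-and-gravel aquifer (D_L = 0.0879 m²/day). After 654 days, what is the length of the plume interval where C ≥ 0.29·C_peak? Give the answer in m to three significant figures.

33.7 m

The plume is Gaussian with σ = √(2Dt) = √(2 × 0.0879 × 654) = 10.72 m.
C/C_peak = exp(−Δx²/(2σ²)) = 0.29 ⇒ Δx = σ·√(−2 ln 0.29) = 10.72 × 1.573 = 16.86 m.
Width = 2Δx = 33.7 m.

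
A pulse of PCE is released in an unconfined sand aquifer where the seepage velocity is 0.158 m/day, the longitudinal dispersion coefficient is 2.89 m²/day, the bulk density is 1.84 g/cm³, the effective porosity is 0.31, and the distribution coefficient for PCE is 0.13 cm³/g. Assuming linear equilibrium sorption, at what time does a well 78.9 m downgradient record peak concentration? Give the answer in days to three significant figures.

703 days

Retardation factor R = 1 + ρ_b·K_d/n = 1 + 1.84 × 0.13/0.31 = 1.772.
Sorption retards both mechanisms: v_R = v/R = 0.08916 m/day, D_R = D/R = 1.631 m²/day.
Peak time from v_R²t² + 2D_R t − x² = 0: t = (√(D_R² + v_R²x²) − D_R)/v_R².
√(D_R² + v_R²x²) = √(1.631² + 0.08916² × 78.9²) = 7.221; v_R² = 0.007950.
t = (7.221 − 1.631)/0.007950 = 703 days.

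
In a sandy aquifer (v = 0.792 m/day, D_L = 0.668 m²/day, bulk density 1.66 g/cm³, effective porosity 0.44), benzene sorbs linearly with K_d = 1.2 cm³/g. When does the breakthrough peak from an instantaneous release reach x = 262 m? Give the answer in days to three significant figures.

1820 days

Retardation factor R = 1 + ρ_b·K_d/n = 1 + 1.66 × 1.2/0.44 = 5.527.
Sorption retards both mechanisms: v_R = v/R = 0.1433 m/day, D_R = D/R = 0.1209 m²/day.
Peak time from v_R²t² + 2D_R t − x² = 0: t = (√(D_R² + v_R²x²) − D_R)/v_R².
√(D_R² + v_R²x²) = √(0.1209² + 0.1433² × 262²) = 37.54; v_R² = 0.02053.
t = (37.54 − 0.1209)/0.02053 = 1820 days.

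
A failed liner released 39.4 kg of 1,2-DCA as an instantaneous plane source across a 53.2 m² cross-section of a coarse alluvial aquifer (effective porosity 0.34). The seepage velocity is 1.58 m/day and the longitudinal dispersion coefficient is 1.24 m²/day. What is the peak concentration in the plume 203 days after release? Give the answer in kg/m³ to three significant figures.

0.0387 kg/m³

The peak of an instantaneous 1D plume sits at x = vt; there the Gaussian factor is 1 and C_max = M/(n_e·A·√(4πDt)), where n_e·A is the pore area the mass is dissolved in.
√(4πDt) = √(4π × 1.24 × 203) = 56.24 m, so C_max = 39.4/(0.34 × 53.2 × 56.24) = 0.0387 kg/m³.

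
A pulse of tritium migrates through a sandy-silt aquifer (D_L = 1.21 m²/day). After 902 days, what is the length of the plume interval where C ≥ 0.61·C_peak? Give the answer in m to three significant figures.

The plume is Gaussian with σ = √(2Dt) = √(2 × 1.21 × 902) = 46.72 m.
C/C_peak = exp(−Δx²/(2σ²)) = 0.61 ⇒ Δx = σ·√(−2 ln 0.61) = 46.72 × 0.9943 = 46.45 m.
Width = 2Δx = 92.9 m.

92.9 m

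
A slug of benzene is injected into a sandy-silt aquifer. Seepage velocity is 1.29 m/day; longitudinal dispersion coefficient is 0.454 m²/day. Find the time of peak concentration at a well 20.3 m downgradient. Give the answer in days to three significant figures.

15.5 days

For the 1D instantaneous-source solution, setting ∂C/∂t = 0 at fixed x gives v²t² + 2Dt − x² = 0, so t = (√(D² + v²x²) − D)/v².
√(D² + v²x²) = √(0.454² + 1.29² × 20.3²) = 26.19; v² = 1.6641.
t = (26.19 − 0.454)/1.6641 = 15.5 days (vs. the pure-advection estimate x/v = 15.7 d).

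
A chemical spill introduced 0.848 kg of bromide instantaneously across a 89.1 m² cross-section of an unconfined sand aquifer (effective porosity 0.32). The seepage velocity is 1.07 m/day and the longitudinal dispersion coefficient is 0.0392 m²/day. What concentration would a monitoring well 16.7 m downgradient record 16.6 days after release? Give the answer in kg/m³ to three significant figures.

For an instantaneous plane source, C(x,t) = M/(n_e·A·√(4πDt)) · exp(−(x−vt)²/(4Dt)), with n_e·A the pore (flow) area.
Plume center vt = 1.07 × 16.6 = 17.762 m, so the well at 16.7 m is 1.062 m upgradient of the peak.
√(4πDt) = 2.860 m, giving peak height M/(n_e·A·√(4πDt)) = 0.848/(0.32 × 89.1 × 2.860) = 0.01040 kg/m³.
(x−vt)²/(4Dt) = (-1.062)²/(4 × 0.0392 × 16.6) = 0.4333; exp(−0.4333) = 0.6484.
C = 0.01040 × 0.6484 = 0.00674 kg/m³.

0.00674 kg/m³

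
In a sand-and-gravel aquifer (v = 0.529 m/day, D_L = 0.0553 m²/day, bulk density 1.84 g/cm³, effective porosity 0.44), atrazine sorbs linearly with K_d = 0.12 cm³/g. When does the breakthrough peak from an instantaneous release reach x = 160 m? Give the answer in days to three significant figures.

Retardation factor R = 1 + ρ_b·K_d/n = 1 + 1.84 × 0.12/0.44 = 1.502.
Sorption retards both mechanisms: v_R = v/R = 0.3522 m/day, D_R = D/R = 0.03682 m²/day.
Peak time from v_R²t² + 2D_R t − x² = 0: t = (√(D_R² + v_R²x²) − D_R)/v_R².
√(D_R² + v_R²x²) = √(0.03682² + 0.3522² × 160²) = 56.35; v_R² = 0.1240.
t = (56.35 − 0.03682)/0.1240 = 454 days.

454 days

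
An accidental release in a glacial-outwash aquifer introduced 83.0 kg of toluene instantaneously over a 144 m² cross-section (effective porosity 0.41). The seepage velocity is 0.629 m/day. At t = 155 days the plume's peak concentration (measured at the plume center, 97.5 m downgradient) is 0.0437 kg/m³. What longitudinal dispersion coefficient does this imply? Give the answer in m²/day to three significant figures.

At the plume center C_max = M/(n_e·A·√(4πDt)), so D = M²/(4πt·(n_e·A·C_max)²).
n_e·A·C_max = 0.41 × 144 × 0.0437 = 2.580 kg/m.
D = 83.0²/(4π × 155 × 2.580²) = 0.531 m²/day.

0.531 m²/day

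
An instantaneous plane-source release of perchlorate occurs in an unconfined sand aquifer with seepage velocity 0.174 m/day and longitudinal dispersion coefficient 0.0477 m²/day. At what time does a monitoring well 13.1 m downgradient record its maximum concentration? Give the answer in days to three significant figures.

For the 1D instantaneous-source solution, setting ∂C/∂t = 0 at fixed x gives v²t² + 2Dt − x² = 0, so t = (√(D² + v²x²) − D)/v².
√(D² + v²x²) = √(0.0477² + 0.174² × 13.1²) = 2.280; v² = 0.030276.
t = (2.280 − 0.0477)/0.030276 = 73.7 days (vs. the pure-advection estimate x/v = 75.3 d).

73.7 days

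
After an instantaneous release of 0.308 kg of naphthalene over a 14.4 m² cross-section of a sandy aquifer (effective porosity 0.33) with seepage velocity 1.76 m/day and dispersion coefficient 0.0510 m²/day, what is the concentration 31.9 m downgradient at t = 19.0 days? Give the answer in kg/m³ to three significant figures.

0.0101 kg/m³

For an instantaneous plane source, C(x,t) = M/(n_e·A·√(4πDt)) · exp(−(x−vt)²/(4Dt)), with n_e·A the pore (flow) area.
Plume center vt = 1.76 × 19.0 = 33.44 m, so the well at 31.9 m is 1.54 m upgradient of the peak.
√(4πDt) = 3.490 m, giving peak height M/(n_e·A·√(4πDt)) = 0.308/(0.33 × 14.4 × 3.490) = 0.01857 kg/m³.
(x−vt)²/(4Dt) = (-1.54)²/(4 × 0.0510 × 19.0) = 0.6119; exp(−0.6119) = 0.5423.
C = 0.01857 × 0.5423 = 0.0101 kg/m³.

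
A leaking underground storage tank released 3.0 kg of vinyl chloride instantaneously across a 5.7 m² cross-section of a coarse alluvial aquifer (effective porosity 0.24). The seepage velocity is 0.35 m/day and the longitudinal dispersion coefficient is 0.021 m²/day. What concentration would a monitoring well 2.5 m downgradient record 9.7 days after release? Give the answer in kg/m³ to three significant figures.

For an instantaneous plane source, C(x,t) = M/(n_e·A·√(4πDt)) · exp(−(x−vt)²/(4Dt)), with n_e·A the pore (flow) area.
Plume center vt = 0.35 × 9.7 = 3.395 m, so the well at 2.5 m is 0.895 m upgradient of the peak.
√(4πDt) = 1.600 m, giving peak height M/(n_e·A·√(4πDt)) = 3.0/(0.24 × 5.7 × 1.600) = 1.371 kg/m³.
(x−vt)²/(4Dt) = (-0.895)²/(4 × 0.021 × 9.7) = 0.9831; exp(−0.9831) = 0.3741.
C = 1.371 × 0.3741 = 0.513 kg/m³.

0.513 kg/m³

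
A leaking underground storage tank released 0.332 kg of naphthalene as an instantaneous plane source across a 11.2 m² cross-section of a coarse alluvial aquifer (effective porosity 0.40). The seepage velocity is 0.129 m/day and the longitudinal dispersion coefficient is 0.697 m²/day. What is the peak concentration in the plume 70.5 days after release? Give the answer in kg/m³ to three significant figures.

The peak of an instantaneous 1D plume sits at x = vt; there the Gaussian factor is 1 and C_max = M/(n_e·A·√(4πDt)), where n_e·A is the pore area the mass is dissolved in.
√(4πDt) = √(4π × 0.697 × 70.5) = 24.85 m, so C_max = 0.332/(0.40 × 11.2 × 24.85) = 0.00298 kg/m³.

0.00298 kg/m³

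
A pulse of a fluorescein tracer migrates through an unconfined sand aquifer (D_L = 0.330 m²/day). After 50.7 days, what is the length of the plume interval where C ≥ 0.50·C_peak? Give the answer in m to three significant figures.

The plume is Gaussian with σ = √(2Dt) = √(2 × 0.330 × 50.7) = 5.785 m.
C/C_peak = exp(−Δx²/(2σ²)) = 0.50 ⇒ Δx = σ·√(−2 ln 0.50) = 5.785 × 1.177 = 6.809 m.
Width = 2Δx = 13.6 m.

13.6 m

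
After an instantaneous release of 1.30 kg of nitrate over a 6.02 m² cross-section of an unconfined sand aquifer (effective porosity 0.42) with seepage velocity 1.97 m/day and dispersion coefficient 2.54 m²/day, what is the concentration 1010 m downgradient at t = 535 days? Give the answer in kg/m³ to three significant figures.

0.00276 kg/m³

For an instantaneous plane source, C(x,t) = M/(n_e·A·√(4πDt)) · exp(−(x−vt)²/(4Dt)), with n_e·A the pore (flow) area.
Plume center vt = 1.97 × 535 = 1053.95 m, so the well at 1010 m is 43.95 m upgradient of the peak.
√(4πDt) = 130.7 m, giving peak height M/(n_e·A·√(4πDt)) = 1.30/(0.42 × 6.02 × 130.7) = 0.003934 kg/m³.
(x−vt)²/(4Dt) = (-43.95)²/(4 × 2.54 × 535) = 0.3554; exp(−0.3554) = 0.7009.
C = 0.003934 × 0.7009 = 0.00276 kg/m³.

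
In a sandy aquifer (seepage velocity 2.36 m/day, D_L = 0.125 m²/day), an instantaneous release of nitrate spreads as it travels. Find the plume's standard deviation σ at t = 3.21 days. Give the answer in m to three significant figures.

0.896 m

Dispersive spreading gives a Gaussian with σ² = 2Dt; advection only shifts the center.
σ = √(2 × 0.125 × 3.21) = 0.896 m.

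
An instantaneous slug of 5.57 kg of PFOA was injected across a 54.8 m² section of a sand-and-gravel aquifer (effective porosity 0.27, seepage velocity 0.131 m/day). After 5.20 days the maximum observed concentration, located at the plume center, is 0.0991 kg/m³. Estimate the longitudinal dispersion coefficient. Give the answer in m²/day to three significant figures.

At the plume center C_max = M/(n_e·A·√(4πDt)), so D = M²/(4πt·(n_e·A·C_max)²).
n_e·A·C_max = 0.27 × 54.8 × 0.0991 = 1.466 kg/m.
D = 5.57²/(4π × 5.20 × 1.466²) = 0.221 m²/day.

0.221 m²/day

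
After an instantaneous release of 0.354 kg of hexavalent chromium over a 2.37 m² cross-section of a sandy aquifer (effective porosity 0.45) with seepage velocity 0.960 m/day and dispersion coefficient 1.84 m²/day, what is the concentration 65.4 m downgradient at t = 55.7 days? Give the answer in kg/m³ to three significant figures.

0.00654 kg/m³

For an instantaneous plane source, C(x,t) = M/(n_e·A·√(4πDt)) · exp(−(x−vt)²/(4Dt)), with n_e·A the pore (flow) area.
Plume center vt = 0.960 × 55.7 = 53.472 m, so the well at 65.4 m is 11.928 m downgradient of the peak.
√(4πDt) = 35.89 m, giving peak height M/(n_e·A·√(4πDt)) = 0.354/(0.45 × 2.37 × 35.89) = 0.009248 kg/m³.
(x−vt)²/(4Dt) = (11.928)²/(4 × 1.84 × 55.7) = 0.3471; exp(−0.3471) = 0.7067.
C = 0.009248 × 0.7067 = 0.00654 kg/m³.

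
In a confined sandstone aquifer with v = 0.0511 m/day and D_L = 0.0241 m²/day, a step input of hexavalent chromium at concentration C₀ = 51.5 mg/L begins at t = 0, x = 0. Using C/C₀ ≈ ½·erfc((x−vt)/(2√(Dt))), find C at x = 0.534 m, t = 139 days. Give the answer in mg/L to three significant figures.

51.2 mg/L

For a continuous step input, C/C₀ ≈ ½·erfc((x−vt)/(2√(Dt))).
vt = 0.0511 × 139 = 7.1029 m and 2√(Dt) = 2√(0.0241 × 139) = 3.661 m.
Argument (x−vt)/(2√(Dt)) = (0.534 − 7.1029)/3.661 = -1.794; ½·erfc(-1.794) = 0.9944.
C = 51.5 × 0.9944 = 51.2 mg/L.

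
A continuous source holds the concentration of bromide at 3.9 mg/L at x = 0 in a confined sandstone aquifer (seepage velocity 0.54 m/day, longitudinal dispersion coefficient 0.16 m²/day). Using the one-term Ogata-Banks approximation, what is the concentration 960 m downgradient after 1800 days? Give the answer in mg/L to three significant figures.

For a continuous step input, C/C₀ ≈ ½·erfc((x−vt)/(2√(Dt))).
vt = 0.54 × 1800 = 972 m and 2√(Dt) = 2√(0.16 × 1800) = 33.94 m.
Argument (x−vt)/(2√(Dt)) = (960 − 972)/33.94 = -0.3536; ½·erfc(-0.3536) = 0.6915.
C = 3.9 × 0.6915 = 2.70 mg/L.

2.70 mg/L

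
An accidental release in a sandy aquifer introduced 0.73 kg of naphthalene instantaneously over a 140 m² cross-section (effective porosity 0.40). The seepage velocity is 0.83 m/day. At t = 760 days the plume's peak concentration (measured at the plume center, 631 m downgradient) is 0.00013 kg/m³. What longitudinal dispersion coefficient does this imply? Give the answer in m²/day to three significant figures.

At the plume center C_max = M/(n_e·A·√(4πDt)), so D = M²/(4πt·(n_e·A·C_max)²).
n_e·A·C_max = 0.40 × 140 × 0.00013 = 0.007280 kg/m.
D = 0.73²/(4π × 760 × 0.007280²) = 1.05 m²/day.

1.05 m²/day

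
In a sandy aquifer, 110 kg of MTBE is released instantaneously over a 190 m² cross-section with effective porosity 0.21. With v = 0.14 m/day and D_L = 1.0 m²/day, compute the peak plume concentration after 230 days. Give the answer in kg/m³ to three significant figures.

0.0513 kg/m³

The peak of an instantaneous 1D plume sits at x = vt; there the Gaussian factor is 1 and C_max = M/(n_e·A·√(4πDt)), where n_e·A is the pore area the mass is dissolved in.
√(4πDt) = √(4π × 1.0 × 230) = 53.76 m, so C_max = 110/(0.21 × 190 × 53.76) = 0.0513 kg/m³.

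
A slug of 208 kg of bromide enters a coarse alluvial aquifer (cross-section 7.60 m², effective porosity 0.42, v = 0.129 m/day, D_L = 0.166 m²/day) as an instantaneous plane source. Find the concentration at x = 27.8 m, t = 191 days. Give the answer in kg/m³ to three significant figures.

For an instantaneous plane source, C(x,t) = M/(n_e·A·√(4πDt)) · exp(−(x−vt)²/(4Dt)), with n_e·A the pore (flow) area.
Plume center vt = 0.129 × 191 = 24.639 m, so the well at 27.8 m is 3.161 m downgradient of the peak.
√(4πDt) = 19.96 m, giving peak height M/(n_e·A·√(4πDt)) = 208/(0.42 × 7.60 × 19.96) = 3.265 kg/m³.
(x−vt)²/(4Dt) = (3.161)²/(4 × 0.166 × 191) = 0.07879; exp(−0.07879) = 0.9242.
C = 3.265 × 0.9242 = 3.02 kg/m³.

3.02 kg/m³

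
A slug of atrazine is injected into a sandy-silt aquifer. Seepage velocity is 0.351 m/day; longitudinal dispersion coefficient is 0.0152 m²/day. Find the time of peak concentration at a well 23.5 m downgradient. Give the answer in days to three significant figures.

For the 1D instantaneous-source solution, setting ∂C/∂t = 0 at fixed x gives v²t² + 2Dt − x² = 0, so t = (√(D² + v²x²) − D)/v².
√(D² + v²x²) = √(0.0152² + 0.351² × 23.5²) = 8.249; v² = 0.123201.
t = (8.249 − 0.0152)/0.123201 = 66.8 days (vs. the pure-advection estimate x/v = 67.0 d).

66.8 days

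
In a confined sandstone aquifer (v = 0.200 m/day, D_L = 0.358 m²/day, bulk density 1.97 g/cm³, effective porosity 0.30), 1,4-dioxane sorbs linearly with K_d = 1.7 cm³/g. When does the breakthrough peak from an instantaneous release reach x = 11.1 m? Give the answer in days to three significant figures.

Retardation factor R = 1 + ρ_b·K_d/n = 1 + 1.97 × 1.7/0.30 = 12.16.
Sorption retards both mechanisms: v_R = v/R = 0.01645 m/day, D_R = D/R = 0.02944 m²/day.
Peak time from v_R²t² + 2D_R t − x² = 0: t = (√(D_R² + v_R²x²) − D_R)/v_R².
√(D_R² + v_R²x²) = √(0.02944² + 0.01645² × 11.1²) = 0.1850; v_R² = 0.0002706.
t = (0.1850 − 0.02944)/0.0002706 = 575 days.

575 days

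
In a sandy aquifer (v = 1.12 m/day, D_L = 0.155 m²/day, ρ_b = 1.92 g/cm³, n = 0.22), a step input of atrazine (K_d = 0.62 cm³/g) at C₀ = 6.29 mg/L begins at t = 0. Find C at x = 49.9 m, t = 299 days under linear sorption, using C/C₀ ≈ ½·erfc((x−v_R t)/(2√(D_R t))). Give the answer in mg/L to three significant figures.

4.59 mg/L

Retardation factor R = 1 + ρ_b·K_d/n = 1 + 1.92 × 0.62/0.22 = 6.411.
Sorption retards both mechanisms: v_R = v/R = 0.1747 m/day, D_R = D/R = 0.02418 m²/day.
v_R·t = 0.1747 × 299 = 52.2353 m; 2√(D_R t) = 5.378 m; argument = (49.9 − 52.2353)/5.378 = -0.4342.
C = C₀ × ½·erfc(-0.4342) = 6.29 × 0.7304 = 4.59 mg/L.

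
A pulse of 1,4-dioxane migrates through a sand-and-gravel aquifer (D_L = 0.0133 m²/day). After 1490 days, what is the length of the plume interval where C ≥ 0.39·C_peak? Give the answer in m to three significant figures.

The plume is Gaussian with σ = √(2Dt) = √(2 × 0.0133 × 1490) = 6.296 m.
C/C_peak = exp(−Δx²/(2σ²)) = 0.39 ⇒ Δx = σ·√(−2 ln 0.39) = 6.296 × 1.372 = 8.638 m.
Width = 2Δx = 17.3 m.

17.3 m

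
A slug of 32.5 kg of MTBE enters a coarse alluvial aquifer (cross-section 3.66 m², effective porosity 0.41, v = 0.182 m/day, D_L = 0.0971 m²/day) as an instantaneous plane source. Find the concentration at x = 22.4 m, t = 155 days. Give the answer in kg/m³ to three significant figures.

0.899 kg/m³

For an instantaneous plane source, C(x,t) = M/(n_e·A·√(4πDt)) · exp(−(x−vt)²/(4Dt)), with n_e·A the pore (flow) area.
Plume center vt = 0.182 × 155 = 28.21 m, so the well at 22.4 m is 5.81 m upgradient of the peak.
√(4πDt) = 13.75 m, giving peak height M/(n_e·A·√(4πDt)) = 32.5/(0.41 × 3.66 × 13.75) = 1.575 kg/m³.
(x−vt)²/(4Dt) = (-5.81)²/(4 × 0.0971 × 155) = 0.5607; exp(−0.5607) = 0.5708.
C = 1.575 × 0.5708 = 0.899 kg/m³.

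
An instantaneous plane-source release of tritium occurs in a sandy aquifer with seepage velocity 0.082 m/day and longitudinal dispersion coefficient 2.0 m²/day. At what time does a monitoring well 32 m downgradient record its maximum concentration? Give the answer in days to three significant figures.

For the 1D instantaneous-source solution, setting ∂C/∂t = 0 at fixed x gives v²t² + 2Dt − x² = 0, so t = (√(D² + v²x²) − D)/v².
√(D² + v²x²) = √(2.0² + 0.082² × 32²) = 3.299; v² = 0.006724.
t = (3.299 − 2.0)/0.006724 = 193 days (vs. the pure-advection estimate x/v = 390 d).

193 days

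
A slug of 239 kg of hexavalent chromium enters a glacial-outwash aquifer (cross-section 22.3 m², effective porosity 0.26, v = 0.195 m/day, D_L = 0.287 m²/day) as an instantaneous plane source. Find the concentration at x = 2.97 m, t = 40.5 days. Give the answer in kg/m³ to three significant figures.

For an instantaneous plane source, C(x,t) = M/(n_e·A·√(4πDt)) · exp(−(x−vt)²/(4Dt)), with n_e·A the pore (flow) area.
Plume center vt = 0.195 × 40.5 = 7.8975 m, so the well at 2.97 m is 4.9275 m upgradient of the peak.
√(4πDt) = 12.09 m, giving peak height M/(n_e·A·√(4πDt)) = 239/(0.26 × 22.3 × 12.09) = 3.410 kg/m³.
(x−vt)²/(4Dt) = (-4.9275)²/(4 × 0.287 × 40.5) = 0.5222; exp(−0.5222) = 0.5932.
C = 3.410 × 0.5932 = 2.02 kg/m³.

2.02 kg/m³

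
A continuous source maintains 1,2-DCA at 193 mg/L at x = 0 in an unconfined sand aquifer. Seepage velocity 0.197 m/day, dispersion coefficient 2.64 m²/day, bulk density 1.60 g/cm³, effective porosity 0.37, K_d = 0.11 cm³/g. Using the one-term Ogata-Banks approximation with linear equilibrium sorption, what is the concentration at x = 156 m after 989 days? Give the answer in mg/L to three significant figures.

Retardation factor R = 1 + ρ_b·K_d/n = 1 + 1.60 × 0.11/0.37 = 1.476.
Sorption retards both mechanisms: v_R = v/R = 0.1335 m/day, D_R = D/R = 1.789 m²/day.
v_R·t = 0.1335 × 989 = 132.0315 m; 2√(D_R t) = 84.13 m; argument = (156 − 132.0315)/84.13 = 0.2849.
C = C₀ × ½·erfc(0.2849) = 193 × 0.3435 = 66.3 mg/L.

66.3 mg/L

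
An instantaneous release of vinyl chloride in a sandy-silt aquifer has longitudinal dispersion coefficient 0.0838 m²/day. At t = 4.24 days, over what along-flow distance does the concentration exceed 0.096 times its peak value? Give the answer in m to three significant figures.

The plume is Gaussian with σ = √(2Dt) = √(2 × 0.0838 × 4.24) = 0.8430 m.
C/C_peak = exp(−Δx²/(2σ²)) = 0.096 ⇒ Δx = σ·√(−2 ln 0.096) = 0.8430 × 2.165 = 1.825 m.
Width = 2Δx = 3.65 m.

3.65 m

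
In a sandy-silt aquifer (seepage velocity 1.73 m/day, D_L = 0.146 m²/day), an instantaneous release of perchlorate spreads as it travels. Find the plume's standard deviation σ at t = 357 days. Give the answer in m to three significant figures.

10.2 m

Dispersive spreading gives a Gaussian with σ² = 2Dt; advection only shifts the center.
σ = √(2 × 0.146 × 357) = 10.2 m.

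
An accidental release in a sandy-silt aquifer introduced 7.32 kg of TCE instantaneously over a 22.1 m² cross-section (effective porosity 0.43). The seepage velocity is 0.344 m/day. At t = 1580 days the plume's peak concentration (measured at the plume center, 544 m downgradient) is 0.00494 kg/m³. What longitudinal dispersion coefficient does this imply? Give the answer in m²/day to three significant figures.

At the plume center C_max = M/(n_e·A·√(4πDt)), so D = M²/(4πt·(n_e·A·C_max)²).
n_e·A·C_max = 0.43 × 22.1 × 0.00494 = 0.04694 kg/m.
D = 7.32²/(4π × 1580 × 0.04694²) = 1.22 m²/day.

1.22 m²/day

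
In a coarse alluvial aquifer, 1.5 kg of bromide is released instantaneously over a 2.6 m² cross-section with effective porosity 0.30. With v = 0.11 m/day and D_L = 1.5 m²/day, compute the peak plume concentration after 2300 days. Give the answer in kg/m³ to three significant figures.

The peak of an instantaneous 1D plume sits at x = vt; there the Gaussian factor is 1 and C_max = M/(n_e·A·√(4πDt)), where n_e·A is the pore area the mass is dissolved in.
√(4πDt) = √(4π × 1.5 × 2300) = 208.2 m, so C_max = 1.5/(0.30 × 2.6 × 208.2) = 0.00924 kg/m³.

0.00924 kg/m³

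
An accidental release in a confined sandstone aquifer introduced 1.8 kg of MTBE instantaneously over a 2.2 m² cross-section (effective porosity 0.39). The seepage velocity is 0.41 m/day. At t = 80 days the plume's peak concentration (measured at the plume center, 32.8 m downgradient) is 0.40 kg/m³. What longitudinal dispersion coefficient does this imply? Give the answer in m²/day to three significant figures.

0.0274 m²/day

At the plume center C_max = M/(n_e·A·√(4πDt)), so D = M²/(4πt·(n_e·A·C_max)²).
n_e·A·C_max = 0.39 × 2.2 × 0.40 = 0.3432 kg/m.
D = 1.8²/(4π × 80 × 0.3432²) = 0.0274 m²/day.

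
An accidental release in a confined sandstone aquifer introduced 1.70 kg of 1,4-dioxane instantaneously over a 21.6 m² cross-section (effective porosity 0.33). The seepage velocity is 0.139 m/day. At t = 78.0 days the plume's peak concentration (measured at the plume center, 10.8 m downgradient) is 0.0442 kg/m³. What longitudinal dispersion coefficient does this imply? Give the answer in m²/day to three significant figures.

0.0297 m²/day

At the plume center C_max = M/(n_e·A·√(4πDt)), so D = M²/(4πt·(n_e·A·C_max)²).
n_e·A·C_max = 0.33 × 21.6 × 0.0442 = 0.3151 kg/m.
D = 1.70²/(4π × 78.0 × 0.3151²) = 0.0297 m²/day.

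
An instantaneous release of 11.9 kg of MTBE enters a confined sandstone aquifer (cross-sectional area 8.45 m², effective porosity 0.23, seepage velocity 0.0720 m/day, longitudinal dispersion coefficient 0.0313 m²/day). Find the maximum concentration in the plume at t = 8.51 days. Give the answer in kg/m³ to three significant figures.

3.35 kg/m³

The peak of an instantaneous 1D plume sits at x = vt; there the Gaussian factor is 1 and C_max = M/(n_e·A·√(4πDt)), where n_e·A is the pore area the mass is dissolved in.
√(4πDt) = √(4π × 0.0313 × 8.51) = 1.830 m, so C_max = 11.9/(0.23 × 8.45 × 1.830) = 3.35 kg/m³.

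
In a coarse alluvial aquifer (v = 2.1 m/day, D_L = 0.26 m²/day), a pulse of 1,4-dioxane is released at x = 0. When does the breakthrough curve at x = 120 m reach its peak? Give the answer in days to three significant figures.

For the 1D instantaneous-source solution, setting ∂C/∂t = 0 at fixed x gives v²t² + 2Dt − x² = 0, so t = (√(D² + v²x²) − D)/v².
√(D² + v²x²) = √(0.26² + 2.1² × 120²) = 252.0; v² = 4.41.
t = (252.0 − 0.26)/4.41 = 57.1 days (vs. the pure-advection estimate x/v = 57.1 d).

57.1 days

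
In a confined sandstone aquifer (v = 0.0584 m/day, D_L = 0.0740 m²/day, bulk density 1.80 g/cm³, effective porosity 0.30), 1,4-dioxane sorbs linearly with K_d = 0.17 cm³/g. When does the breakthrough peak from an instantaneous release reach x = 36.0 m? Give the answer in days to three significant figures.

Retardation factor R = 1 + ρ_b·K_d/n = 1 + 1.80 × 0.17/0.30 = 2.020.
Sorption retards both mechanisms: v_R = v/R = 0.02891 m/day, D_R = D/R = 0.03663 m²/day.
Peak time from v_R²t² + 2D_R t − x² = 0: t = (√(D_R² + v_R²x²) − D_R)/v_R².
√(D_R² + v_R²x²) = √(0.03663² + 0.02891² × 36.0²) = 1.041; v_R² = 0.0008358.
t = (1.041 − 0.03663)/0.0008358 = 1200 days.

1200 days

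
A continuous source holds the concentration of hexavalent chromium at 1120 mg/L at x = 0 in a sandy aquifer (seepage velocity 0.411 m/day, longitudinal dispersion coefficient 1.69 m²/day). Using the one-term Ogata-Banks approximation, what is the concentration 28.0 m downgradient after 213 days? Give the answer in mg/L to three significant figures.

1110 mg/L

For a continuous step input, C/C₀ ≈ ½·erfc((x−vt)/(2√(Dt))).
vt = 0.411 × 213 = 87.543 m and 2√(Dt) = 2√(1.69 × 213) = 37.95 m.
Argument (x−vt)/(2√(Dt)) = (28.0 − 87.543)/37.95 = -1.569; ½·erfc(-1.569) = 0.9868.
C = 1120 × 0.9868 = 1110 mg/L.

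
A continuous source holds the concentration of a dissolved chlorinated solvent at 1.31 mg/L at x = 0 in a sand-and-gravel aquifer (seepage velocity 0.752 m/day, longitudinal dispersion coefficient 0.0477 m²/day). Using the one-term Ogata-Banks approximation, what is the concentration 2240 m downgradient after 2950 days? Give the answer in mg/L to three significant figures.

0.130 mg/L

For a continuous step input, C/C₀ ≈ ½·erfc((x−vt)/(2√(Dt))).
vt = 0.752 × 2950 = 2218.4 m and 2√(Dt) = 2√(0.0477 × 2950) = 23.72 m.
Argument (x−vt)/(2√(Dt)) = (2240 − 2218.4)/23.72 = 0.9106; ½·erfc(0.9106) = 0.09891.
C = 1.31 × 0.09891 = 0.130 mg/L.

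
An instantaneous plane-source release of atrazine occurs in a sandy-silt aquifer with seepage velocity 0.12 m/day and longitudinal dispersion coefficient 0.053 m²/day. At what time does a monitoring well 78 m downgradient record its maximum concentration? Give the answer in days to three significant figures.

For the 1D instantaneous-source solution, setting ∂C/∂t = 0 at fixed x gives v²t² + 2Dt − x² = 0, so t = (√(D² + v²x²) − D)/v².
√(D² + v²x²) = √(0.053² + 0.12² × 78²) = 9.360; v² = 0.0144.
t = (9.360 − 0.053)/0.0144 = 646 days (vs. the pure-advection estimate x/v = 650 d).

646 days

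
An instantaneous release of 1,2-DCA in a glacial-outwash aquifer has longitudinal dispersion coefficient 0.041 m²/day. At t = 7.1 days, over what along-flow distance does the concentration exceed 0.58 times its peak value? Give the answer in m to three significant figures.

The plume is Gaussian with σ = √(2Dt) = √(2 × 0.041 × 7.1) = 0.7630 m.
C/C_peak = exp(−Δx²/(2σ²)) = 0.58 ⇒ Δx = σ·√(−2 ln 0.58) = 0.7630 × 1.044 = 0.7966 m.
Width = 2Δx = 1.59 m.

1.59 m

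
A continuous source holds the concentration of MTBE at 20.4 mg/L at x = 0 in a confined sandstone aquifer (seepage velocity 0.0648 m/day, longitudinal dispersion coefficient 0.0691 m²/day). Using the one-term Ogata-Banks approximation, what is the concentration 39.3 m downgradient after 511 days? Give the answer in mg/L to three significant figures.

4.71 mg/L

For a continuous step input, C/C₀ ≈ ½·erfc((x−vt)/(2√(Dt))).
vt = 0.0648 × 511 = 33.1128 m and 2√(Dt) = 2√(0.0691 × 511) = 11.88 m.
Argument (x−vt)/(2√(Dt)) = (39.3 − 33.1128)/11.88 = 0.5208; ½·erfc(0.5208) = 0.2307.
C = 20.4 × 0.2307 = 4.71 mg/L.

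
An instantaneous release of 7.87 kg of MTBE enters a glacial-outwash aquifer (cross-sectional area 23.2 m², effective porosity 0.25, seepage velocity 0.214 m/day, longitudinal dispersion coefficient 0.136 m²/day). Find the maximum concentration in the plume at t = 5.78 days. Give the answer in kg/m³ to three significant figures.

0.432 kg/m³

The peak of an instantaneous 1D plume sits at x = vt; there the Gaussian factor is 1 and C_max = M/(n_e·A·√(4πDt)), where n_e·A is the pore area the mass is dissolved in.
√(4πDt) = √(4π × 0.136 × 5.78) = 3.143 m, so C_max = 7.87/(0.25 × 23.2 × 3.143) = 0.432 kg/m³.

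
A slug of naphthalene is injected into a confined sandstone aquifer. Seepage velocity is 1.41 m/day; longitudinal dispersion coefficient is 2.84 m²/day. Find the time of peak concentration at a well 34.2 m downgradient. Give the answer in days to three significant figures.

For the 1D instantaneous-source solution, setting ∂C/∂t = 0 at fixed x gives v²t² + 2Dt − x² = 0, so t = (√(D² + v²x²) − D)/v².
√(D² + v²x²) = √(2.84² + 1.41² × 34.2²) = 48.31; v² = 1.9881.
t = (48.31 − 2.84)/1.9881 = 22.9 days (vs. the pure-advection estimate x/v = 24.3 d).

22.9 days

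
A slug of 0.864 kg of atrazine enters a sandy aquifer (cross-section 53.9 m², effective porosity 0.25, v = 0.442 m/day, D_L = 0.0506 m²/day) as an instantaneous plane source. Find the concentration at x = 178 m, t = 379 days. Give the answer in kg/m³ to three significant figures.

0.000986 kg/m³

For an instantaneous plane source, C(x,t) = M/(n_e·A·√(4πDt)) · exp(−(x−vt)²/(4Dt)), with n_e·A the pore (flow) area.
Plume center vt = 0.442 × 379 = 167.518 m, so the well at 178 m is 10.482 m downgradient of the peak.
√(4πDt) = 15.52 m, giving peak height M/(n_e·A·√(4πDt)) = 0.864/(0.25 × 53.9 × 15.52) = 0.004131 kg/m³.
(x−vt)²/(4Dt) = (10.482)²/(4 × 0.0506 × 379) = 1.432; exp(−1.432) = 0.2388.
C = 0.004131 × 0.2388 = 0.000986 kg/m³.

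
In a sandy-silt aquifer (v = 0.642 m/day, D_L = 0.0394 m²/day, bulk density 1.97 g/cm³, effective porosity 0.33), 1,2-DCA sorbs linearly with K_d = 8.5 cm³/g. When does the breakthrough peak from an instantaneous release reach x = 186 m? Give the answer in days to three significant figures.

15000 days

Retardation factor R = 1 + ρ_b·K_d/n = 1 + 1.97 × 8.5/0.33 = 51.74.
Sorption retards both mechanisms: v_R = v/R = 0.01241 m/day, D_R = D/R = 0.0007615 m²/day.
Peak time from v_R²t² + 2D_R t − x² = 0: t = (√(D_R² + v_R²x²) − D_R)/v_R².
√(D_R² + v_R²x²) = √(0.0007615² + 0.01241² × 186²) = 2.308; v_R² = 0.0001540.
t = (2.308 − 0.0007615)/0.0001540 = 15000 days.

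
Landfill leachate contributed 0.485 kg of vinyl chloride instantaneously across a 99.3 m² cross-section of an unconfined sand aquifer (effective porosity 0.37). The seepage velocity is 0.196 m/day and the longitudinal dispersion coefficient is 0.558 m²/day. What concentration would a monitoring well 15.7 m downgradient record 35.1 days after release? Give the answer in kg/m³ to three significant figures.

For an instantaneous plane source, C(x,t) = M/(n_e·A·√(4πDt)) · exp(−(x−vt)²/(4Dt)), with n_e·A the pore (flow) area.
Plume center vt = 0.196 × 35.1 = 6.8796 m, so the well at 15.7 m is 8.8204 m downgradient of the peak.
√(4πDt) = 15.69 m, giving peak height M/(n_e·A·√(4πDt)) = 0.485/(0.37 × 99.3 × 15.69) = 0.0008413 kg/m³.
(x−vt)²/(4Dt) = (8.8204)²/(4 × 0.558 × 35.1) = 0.9931; exp(−0.9931) = 0.3704.
C = 0.0008413 × 0.3704 = 0.000312 kg/m³.

0.000312 kg/m³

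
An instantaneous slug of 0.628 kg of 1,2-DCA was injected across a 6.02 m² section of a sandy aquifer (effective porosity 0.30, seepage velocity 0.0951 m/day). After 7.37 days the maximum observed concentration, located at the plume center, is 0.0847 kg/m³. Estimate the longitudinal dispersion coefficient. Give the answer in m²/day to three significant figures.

At the plume center C_max = M/(n_e·A·√(4πDt)), so D = M²/(4πt·(n_e·A·C_max)²).
n_e·A·C_max = 0.30 × 6.02 × 0.0847 = 0.1530 kg/m.
D = 0.628²/(4π × 7.37 × 0.1530²) = 0.182 m²/day.

0.182 m²/day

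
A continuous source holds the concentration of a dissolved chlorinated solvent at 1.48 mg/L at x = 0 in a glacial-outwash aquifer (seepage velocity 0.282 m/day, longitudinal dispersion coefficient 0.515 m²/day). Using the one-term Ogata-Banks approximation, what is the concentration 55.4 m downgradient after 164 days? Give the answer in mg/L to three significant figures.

For a continuous step input, C/C₀ ≈ ½·erfc((x−vt)/(2√(Dt))).
vt = 0.282 × 164 = 46.248 m and 2√(Dt) = 2√(0.515 × 164) = 18.38 m.
Argument (x−vt)/(2√(Dt)) = (55.4 − 46.248)/18.38 = 0.4979; ½·erfc(0.4979) = 0.2407.
C = 1.48 × 0.2407 = 0.356 mg/L.

0.356 mg/L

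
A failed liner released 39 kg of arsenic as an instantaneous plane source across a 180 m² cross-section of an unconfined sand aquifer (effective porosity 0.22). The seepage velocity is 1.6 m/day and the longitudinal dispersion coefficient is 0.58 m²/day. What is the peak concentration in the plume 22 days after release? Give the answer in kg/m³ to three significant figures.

The peak of an instantaneous 1D plume sits at x = vt; there the Gaussian factor is 1 and C_max = M/(n_e·A·√(4πDt)), where n_e·A is the pore area the mass is dissolved in.
√(4πDt) = √(4π × 0.58 × 22) = 12.66 m, so C_max = 39/(0.22 × 180 × 12.66) = 0.0778 kg/m³.

0.0778 kg/m³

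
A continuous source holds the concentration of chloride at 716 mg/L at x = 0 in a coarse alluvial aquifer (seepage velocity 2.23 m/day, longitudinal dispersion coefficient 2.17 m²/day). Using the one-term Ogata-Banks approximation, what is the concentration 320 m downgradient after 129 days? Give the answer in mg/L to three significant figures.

For a continuous step input, C/C₀ ≈ ½·erfc((x−vt)/(2√(Dt))).
vt = 2.23 × 129 = 287.67 m and 2√(Dt) = 2√(2.17 × 129) = 33.46 m.
Argument (x−vt)/(2√(Dt)) = (320 − 287.67)/33.46 = 0.9662; ½·erfc(0.9662) = 0.08590.
C = 716 × 0.08590 = 61.5 mg/L.

61.5 mg/L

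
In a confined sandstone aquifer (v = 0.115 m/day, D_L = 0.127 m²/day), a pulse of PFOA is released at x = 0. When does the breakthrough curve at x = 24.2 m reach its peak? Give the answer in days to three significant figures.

For the 1D instantaneous-source solution, setting ∂C/∂t = 0 at fixed x gives v²t² + 2Dt − x² = 0, so t = (√(D² + v²x²) − D)/v².
√(D² + v²x²) = √(0.127² + 0.115² × 24.2²) = 2.786; v² = 0.013225.
t = (2.786 − 0.127)/0.013225 = 201 days (vs. the pure-advection estimate x/v = 210 d).

201 days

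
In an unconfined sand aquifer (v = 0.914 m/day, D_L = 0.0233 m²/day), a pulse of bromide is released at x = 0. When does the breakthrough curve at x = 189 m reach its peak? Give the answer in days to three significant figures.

207 days

For the 1D instantaneous-source solution, setting ∂C/∂t = 0 at fixed x gives v²t² + 2Dt − x² = 0, so t = (√(D² + v²x²) − D)/v².
√(D² + v²x²) = √(0.0233² + 0.914² × 189²) = 172.7; v² = 0.835396.
t = (172.7 − 0.0233)/0.835396 = 207 days (vs. the pure-advection estimate x/v = 207 d).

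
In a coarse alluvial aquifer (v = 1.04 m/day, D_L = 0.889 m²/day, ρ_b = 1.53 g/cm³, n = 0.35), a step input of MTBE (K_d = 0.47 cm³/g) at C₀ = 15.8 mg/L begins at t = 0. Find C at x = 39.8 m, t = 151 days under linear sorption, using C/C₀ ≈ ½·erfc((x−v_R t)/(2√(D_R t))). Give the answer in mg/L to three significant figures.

Retardation factor R = 1 + ρ_b·K_d/n = 1 + 1.53 × 0.47/0.35 = 3.055.
Sorption retards both mechanisms: v_R = v/R = 0.3404 m/day, D_R = D/R = 0.2910 m²/day.
v_R·t = 0.3404 × 151 = 51.4004 m; 2√(D_R t) = 13.26 m; argument = (39.8 − 51.4004)/13.26 = -0.8748.
C = C₀ × ½·erfc(-0.8748) = 15.8 × 0.8920 = 14.1 mg/L.

14.1 mg/L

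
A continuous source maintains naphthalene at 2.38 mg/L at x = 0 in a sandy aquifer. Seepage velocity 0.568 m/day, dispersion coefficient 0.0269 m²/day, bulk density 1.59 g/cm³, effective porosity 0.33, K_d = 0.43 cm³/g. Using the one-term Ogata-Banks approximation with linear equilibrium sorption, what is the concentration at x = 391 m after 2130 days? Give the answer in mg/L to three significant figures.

Retardation factor R = 1 + ρ_b·K_d/n = 1 + 1.59 × 0.43/0.33 = 3.072.
Sorption retards both mechanisms: v_R = v/R = 0.1849 m/day, D_R = D/R = 0.008757 m²/day.
v_R·t = 0.1849 × 2130 = 393.837 m; 2√(D_R t) = 8.638 m; argument = (391 − 393.837)/8.638 = -0.3284.
C = C₀ × ½·erfc(-0.3284) = 2.38 × 0.6788 = 1.62 mg/L.

1.62 mg/L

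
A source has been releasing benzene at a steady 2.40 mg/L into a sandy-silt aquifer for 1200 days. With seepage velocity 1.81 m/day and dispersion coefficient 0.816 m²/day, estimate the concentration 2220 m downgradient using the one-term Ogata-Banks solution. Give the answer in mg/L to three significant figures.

For a continuous step input, C/C₀ ≈ ½·erfc((x−vt)/(2√(Dt))).
vt = 1.81 × 1200 = 2172 m and 2√(Dt) = 2√(0.816 × 1200) = 62.58 m.
Argument (x−vt)/(2√(Dt)) = (2220 − 2172)/62.58 = 0.7670; ½·erfc(0.7670) = 0.1390.
C = 2.40 × 0.1390 = 0.334 mg/L.

0.334 mg/L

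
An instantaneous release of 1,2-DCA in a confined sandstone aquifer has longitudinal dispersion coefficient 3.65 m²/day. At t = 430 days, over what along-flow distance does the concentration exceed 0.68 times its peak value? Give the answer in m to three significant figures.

The plume is Gaussian with σ = √(2Dt) = √(2 × 3.65 × 430) = 56.03 m.
C/C_peak = exp(−Δx²/(2σ²)) = 0.68 ⇒ Δx = σ·√(−2 ln 0.68) = 56.03 × 0.8783 = 49.21 m.
Width = 2Δx = 98.4 m.

98.4 m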